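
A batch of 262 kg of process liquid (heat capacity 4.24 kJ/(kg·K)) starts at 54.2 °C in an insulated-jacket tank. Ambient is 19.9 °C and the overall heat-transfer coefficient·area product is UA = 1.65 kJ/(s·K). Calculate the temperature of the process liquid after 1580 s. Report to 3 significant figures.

23.2 °C

Lumped-capacitance energy balance: M c_p dT/dt = UA(T_amb − T).
dT/dt = (T_ss − T)/τ with T_ss = T_amb = 19.900 °C, τ = M c_p/UA = 262·4.24/1.65 = 673.26 s.
Solution: T(t) = T_ss + (T₀ − T_ss) e^(−t/τ).
T(1580) = 19.900 + (34.300)·0.095676 = 23.182 °C.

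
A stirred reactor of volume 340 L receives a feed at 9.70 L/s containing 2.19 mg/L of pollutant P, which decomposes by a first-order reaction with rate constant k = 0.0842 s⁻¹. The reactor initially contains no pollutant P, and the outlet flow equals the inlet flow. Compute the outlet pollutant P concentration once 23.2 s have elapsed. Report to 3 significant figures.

0.514 mg/L

V dC/dt = Q(C_in − C) − k V C.
This is linear with rate a = Q/V + k = 0.11273 s⁻¹.
C_ss = Q C_in/(Q + kV) = 0.55424 mg/L; C(t) = C_ss + (C₀ − C_ss) e^(−a t).
C(23.2) = 0.55424 + (-0.55424)·e^(−0.11273·23.2) = 0.55424 + (-0.55424)·0.073144 = 0.51370 mg/L.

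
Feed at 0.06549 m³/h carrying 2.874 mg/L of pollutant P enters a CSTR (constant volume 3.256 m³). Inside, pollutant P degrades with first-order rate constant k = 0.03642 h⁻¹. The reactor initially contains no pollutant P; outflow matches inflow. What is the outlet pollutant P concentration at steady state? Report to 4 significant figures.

1.023 mg/L

Accumulation = in − out − consumed: V dC/dt = Q C_in − Q C − k V C.
At steady state: 0 = Q C_in − (Q + kV) C_ss, so C_ss = Q C_in/(Q + kV).
C_ss = 0.06549·2.874/(0.06549 + 0.03642·3.256) = 0.188218/0.184074 = 1.02252 mg/L.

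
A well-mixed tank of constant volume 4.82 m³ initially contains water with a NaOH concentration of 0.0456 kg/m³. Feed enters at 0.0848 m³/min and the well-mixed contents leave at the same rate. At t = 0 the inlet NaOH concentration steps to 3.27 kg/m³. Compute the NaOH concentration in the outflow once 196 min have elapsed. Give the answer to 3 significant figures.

3.17 kg/m³

Species balance on the tank: V dC/dt = Q(C_in − C).
Rewrite as dC/dt + C/τ = C_in/τ, τ = V/Q = 56.840 min.
Solution: C(t) = C_in + (C₀ − C_in) e^(−t/τ).
C(196) = 3.27 + (0.0456 − 3.27)·e^(−196/56.840) = 3.27 + (-3.2244)·0.031800 = 3.1675 kg/m³.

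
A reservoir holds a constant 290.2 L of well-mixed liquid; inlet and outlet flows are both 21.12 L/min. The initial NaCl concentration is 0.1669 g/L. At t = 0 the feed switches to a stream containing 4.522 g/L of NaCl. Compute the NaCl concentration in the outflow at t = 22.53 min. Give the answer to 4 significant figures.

3.677 g/L

Accumulation = in − out for the solute gives V dC/dt = Q(C_in − C).
Time constant τ = V/Q = 290.2/21.12 = 13.7405 min.
Integrating: C(t) = C_in + (C₀ − C_in) e^(−t/τ).
C(22.53) = 4.522 + (0.1669 − 4.522)·e^(−22.53/13.7405) = 4.522 + (-4.35510)·0.194043 = 3.67692 g/L.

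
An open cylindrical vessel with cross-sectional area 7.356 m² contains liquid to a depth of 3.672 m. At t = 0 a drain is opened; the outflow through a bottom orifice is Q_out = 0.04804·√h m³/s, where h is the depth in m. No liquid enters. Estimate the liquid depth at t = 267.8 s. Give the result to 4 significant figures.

1.085 m

With no inflow, A dh/dt = −0.04804 √h.
Separate and integrate: 2(√h − √h₀) = −(0.04804/A) t.
√h = √3.672 − 0.04804·267.8/(2·7.356) = 1.91625 − 0.874464 = 1.04178.
h = 1.04178² = 1.08531 m.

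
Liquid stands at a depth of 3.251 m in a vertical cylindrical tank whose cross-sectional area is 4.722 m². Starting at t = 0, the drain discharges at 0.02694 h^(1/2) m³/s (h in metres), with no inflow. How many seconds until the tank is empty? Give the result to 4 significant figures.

632.1 s

A dh/dt = −Q_out = −0.02694 √h.
∫ h^(−1/2) dh = −(0.02694/A) ∫ dt, giving 2√h = 2√h₀ − (0.02694/A) t.
Tank is empty when √h = 0: t_empty = 2A√h₀/0.02694.
t_empty = 2·4.722·√3.251/0.02694 = 9.44400·1.80305/0.02694 = 632.072 s.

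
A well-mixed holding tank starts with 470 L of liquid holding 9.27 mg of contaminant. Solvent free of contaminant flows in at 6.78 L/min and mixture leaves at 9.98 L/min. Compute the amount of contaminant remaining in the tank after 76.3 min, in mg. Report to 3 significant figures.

Let m(t) be the amount of contaminant. Volume: V(t) = V₀ + (Q_in − Q_out) t = 470 − 3.2000 t; V(76.3) = 225.84 L.
No contaminant enters, so dm/dt = −Q_out · (m/V).
dm/m = −Q_out dt/(V₀ − 3.2000 t); integrating gives ln(m/m₀) = −(Q_out/(Q_in−Q_out)) ln(V/V₀).
m = m₀ (V₀/V)^(Q_out/(Q_in−Q_out)) = 9.27 × (470/225.84)^(-3.1187) = 0.94274 mg.

0.943 mg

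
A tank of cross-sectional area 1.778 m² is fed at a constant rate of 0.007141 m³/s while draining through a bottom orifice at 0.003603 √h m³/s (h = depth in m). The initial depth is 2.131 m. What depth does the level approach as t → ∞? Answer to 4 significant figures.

Level balance: A dh/dt = 0.007141 − 0.003603 √h. Setting dh/dt = 0:
Q_in = 0.003603 √h_ss ⇒ √h_ss = 0.007141/0.003603 = 1.98196.
h_ss = 1.98196² = 3.92816 m. (Since h₀ = 2.131 m < h_ss, the level will rise toward this value.)

3.928 m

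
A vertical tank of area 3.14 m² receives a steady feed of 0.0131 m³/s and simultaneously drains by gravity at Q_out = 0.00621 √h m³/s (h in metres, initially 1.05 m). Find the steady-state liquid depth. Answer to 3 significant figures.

Level balance: A dh/dt = 0.0131 − 0.00621 √h. Setting dh/dt = 0:
Q_in = 0.00621 √h_ss ⇒ √h_ss = 0.0131/0.00621 = 2.1095.
h_ss = 2.1095² = 4.4500 m. (Since h₀ = 1.05 m < h_ss, the level will rise toward this value.)

4.45 m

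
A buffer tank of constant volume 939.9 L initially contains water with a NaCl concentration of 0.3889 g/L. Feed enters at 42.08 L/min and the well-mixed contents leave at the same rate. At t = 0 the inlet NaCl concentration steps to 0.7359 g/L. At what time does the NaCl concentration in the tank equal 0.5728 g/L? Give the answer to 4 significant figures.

Species balance: V dC/dt = Q(C_in − C) ⇒ τ = V/Q = 22.3360 min.
C(t) = C_in + (C₀ − C_in) e^(−t/τ). Set C = 0.5728 and solve for t:
e^(−t/τ) = (C − C_in)/(C₀ − C_in) = (0.5728 − 0.7359)/(0.3889 − 0.7359) = 0.470029
t = −τ ln(…) = 22.3360 × 0.754961 = 16.8628 min.

16.86 min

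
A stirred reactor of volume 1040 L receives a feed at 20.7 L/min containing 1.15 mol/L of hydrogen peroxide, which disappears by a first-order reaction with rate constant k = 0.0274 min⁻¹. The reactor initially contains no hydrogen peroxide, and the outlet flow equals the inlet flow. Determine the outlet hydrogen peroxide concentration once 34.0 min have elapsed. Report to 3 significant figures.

0.387 mol/L

Species balance: V dC/dt = Q C_in − Q C − k V C.
This is linear with rate a = Q/V + k = 0.047304 min⁻¹.
C_ss = Q C_in/(Q + kV) = 0.48388 mol/L; C(t) = C_ss + (C₀ − C_ss) e^(−a t).
C(34.0) = 0.48388 + (-0.48388)·e^(−0.047304·34.0) = 0.48388 + (-0.48388)·0.20022 = 0.38700 mol/L.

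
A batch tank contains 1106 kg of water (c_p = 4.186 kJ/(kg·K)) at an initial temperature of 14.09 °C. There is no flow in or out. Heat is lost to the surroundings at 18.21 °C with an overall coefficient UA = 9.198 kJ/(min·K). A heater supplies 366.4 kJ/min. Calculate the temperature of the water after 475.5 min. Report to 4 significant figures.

40.96 °C

M c_p dT/dt = −UA(T − T_amb) + Q̇.
dT/dt = (T_ss − T)/τ with T_ss = T_amb + Q̇/UA = 18.21 + 366.4/9.198 = 58.0447 °C, τ = M c_p/UA = 1106·4.186/9.198 = 503.339 min.
Solution: T(t) = T_ss + (T₀ − T_ss) e^(−t/τ).
T(475.5) = 58.0447 + (-43.9547)·0.388800 = 40.9551 °C.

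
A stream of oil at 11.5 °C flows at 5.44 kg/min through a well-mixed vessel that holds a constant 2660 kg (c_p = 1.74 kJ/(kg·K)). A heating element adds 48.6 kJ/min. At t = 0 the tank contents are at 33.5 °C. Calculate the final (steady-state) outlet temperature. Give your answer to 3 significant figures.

16.6 °C

Heat balance on the well-mixed liquid: M c_p dT/dt = ṁ c_p (T_in − T) + 48.6.
At steady state dT/dt = 0 ⇒ T_ss = T_in + Q̇/(ṁ c_p) = 11.5 + 48.6/(5.44·1.74) = 16.634 °C.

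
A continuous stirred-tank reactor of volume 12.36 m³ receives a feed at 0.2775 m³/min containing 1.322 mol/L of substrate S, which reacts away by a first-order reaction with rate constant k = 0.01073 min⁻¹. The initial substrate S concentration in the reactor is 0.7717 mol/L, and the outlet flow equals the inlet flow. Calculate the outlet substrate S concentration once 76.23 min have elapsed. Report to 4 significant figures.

0.8847 mol/L

Species balance: V dC/dt = Q C_in − Q C − k V C.
This is linear with rate a = Q/V + k = 0.0331815 min⁻¹.
C_ss = Q C_in/(Q + kV) = 0.894500 mol/L; C(t) = C_ss + (C₀ − C_ss) e^(−a t).
C(76.23) = 0.894500 + (-0.122800)·e^(−0.0331815·76.23) = 0.894500 + (-0.122800)·0.0797050 = 0.884713 mol/L.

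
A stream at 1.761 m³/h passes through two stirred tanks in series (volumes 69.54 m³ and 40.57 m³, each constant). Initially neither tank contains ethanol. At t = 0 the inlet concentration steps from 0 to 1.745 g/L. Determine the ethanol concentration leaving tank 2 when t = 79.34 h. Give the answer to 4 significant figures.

1.261 g/L

Species balance on tank i: dCᵢ/dt = (Cᵢ₋₁ − Cᵢ)/τᵢ with τᵢ = Vᵢ/Q.
τ₁ = 69.54/1.761 = 39.4889 h; τ₂ = 40.57/1.761 = 23.0380 h.
Solving the cascade with C₁(0)=C₂(0)=0 gives C₂(t) = C_in[1 − (τ₁ e^(−t/τ₁) − τ₂ e^(−t/τ₂))/(τ₁ − τ₂)].
At t = 79.34: e^(−t/τ₁) = 0.134100, e^(−t/τ₂) = 0.0319409.
C₂ = 1.745·[1 − (39.4889·0.134100 − 23.0380·0.0319409)/(16.4509)] = 1.745·0.722835 = 1.26135 g/L.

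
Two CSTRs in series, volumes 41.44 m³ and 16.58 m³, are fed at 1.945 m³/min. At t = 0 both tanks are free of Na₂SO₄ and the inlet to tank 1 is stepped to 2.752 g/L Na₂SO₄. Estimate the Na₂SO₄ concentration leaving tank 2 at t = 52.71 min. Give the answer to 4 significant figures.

Each tank obeys Vᵢ dCᵢ/dt = Q(Cᵢ₋₁ − Cᵢ), so τᵢ = Vᵢ/Q.
τ₁ = 41.44/1.945 = 21.3059 min; τ₂ = 16.58/1.945 = 8.52442 min.
Solving the cascade with C₁(0)=C₂(0)=0 gives C₂(t) = C_in[1 − (τ₁ e^(−t/τ₁) − τ₂ e^(−t/τ₂))/(τ₁ − τ₂)].
At t = 52.71: e^(−t/τ₁) = 0.0842505, e^(−t/τ₂) = 0.00206338.
C₂ = 2.752·[1 − (21.3059·0.0842505 − 8.52442·0.00206338)/(12.7815)] = 2.752·0.860936 = 2.36930 g/L.

2.369 g/L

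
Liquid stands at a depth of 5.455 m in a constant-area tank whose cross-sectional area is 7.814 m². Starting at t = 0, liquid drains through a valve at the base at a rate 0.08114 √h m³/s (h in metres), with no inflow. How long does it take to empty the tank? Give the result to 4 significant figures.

With no inflow, A dh/dt = −0.08114 √h.
This is separable: 2 d(√h)/dt = −0.08114/A, so √h = √h₀ − (0.08114/(2A)) t.
Set h = 0: 2√h₀ = (0.08114/A) t_empty ⇒ t_empty = 2A√h₀/0.08114.
t_empty = 2·7.814·√5.455/0.08114 = 15.6280·2.33559/0.08114 = 449.848 s.

449.8 s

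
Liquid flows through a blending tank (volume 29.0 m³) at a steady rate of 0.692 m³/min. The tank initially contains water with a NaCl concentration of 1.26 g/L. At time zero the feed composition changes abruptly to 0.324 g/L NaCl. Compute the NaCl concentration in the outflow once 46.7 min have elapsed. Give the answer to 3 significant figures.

Mass balance on the solute (V constant): V dC/dt = Q(C_in − C).
Rewrite as dC/dt + C/τ = C_in/τ, τ = V/Q = 41.908 min.
This is linear first-order; C(t) = C_in + (C₀ − C_in) e^(−t/τ).
C(46.7) = 0.324 + (1.26 − 0.324)·e^(−46.7/41.908) = 0.324 + (0.93600)·0.32813 = 0.63113 g/L.

0.631 g/L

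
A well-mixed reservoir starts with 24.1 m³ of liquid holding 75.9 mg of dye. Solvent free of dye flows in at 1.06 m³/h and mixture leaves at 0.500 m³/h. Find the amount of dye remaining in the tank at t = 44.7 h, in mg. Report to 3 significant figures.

Let m(t) be the amount of dye. Volume: V(t) = V₀ + (Q_in − Q_out) t = 24.1 + 0.56000 t; V(44.7) = 49.132 m³.
No dye enters, so dm/dt = −Q_out · (m/V).
Separate: dm/m = −Q_out dt/V(t) ⇒ ln(m/m₀) = −(Q_out/(Q_in−Q_out)) ln(V/V₀).
m = m₀ (V₀/V)^(Q_out/(Q_in−Q_out)) = 75.9 × (24.1/49.132)^(0.89286) = 40.183 mg.

40.2 mg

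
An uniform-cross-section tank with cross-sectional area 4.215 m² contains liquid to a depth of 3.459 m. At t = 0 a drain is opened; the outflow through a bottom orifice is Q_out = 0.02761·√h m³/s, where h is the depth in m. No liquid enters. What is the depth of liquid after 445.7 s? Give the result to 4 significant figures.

Unsteady balance on liquid volume: A dh/dt = −0.02761 √h.
This is separable: 2 d(√h)/dt = −0.02761/A, so √h = √h₀ − (0.02761/(2A)) t.
√h = √3.459 − 0.02761·445.7/(2·4.215) = 1.85984 − 1.45976 = 0.400079.
h = 0.400079² = 0.160063 m.

0.1601 m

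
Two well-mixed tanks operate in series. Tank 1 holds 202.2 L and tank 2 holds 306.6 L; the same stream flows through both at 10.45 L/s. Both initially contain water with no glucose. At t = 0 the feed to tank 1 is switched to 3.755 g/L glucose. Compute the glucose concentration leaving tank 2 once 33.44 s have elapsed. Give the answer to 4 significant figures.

Species balance on tank i: dCᵢ/dt = (Cᵢ₋₁ − Cᵢ)/τᵢ with τᵢ = Vᵢ/Q.
τ₁ = 202.2/10.45 = 19.3493 s; τ₂ = 306.6/10.45 = 29.3397 s.
Solving the cascade with C₁(0)=C₂(0)=0 gives C₂(t) = C_in[1 − (τ₁ e^(−t/τ₁) − τ₂ e^(−t/τ₂))/(τ₁ − τ₂)].
At t = 33.44: e^(−t/τ₁) = 0.177599, e^(−t/τ₂) = 0.319898.
C₂ = 3.755·[1 − (19.3493·0.177599 − 29.3397·0.319898)/(-9.99043)] = 3.755·0.404498 = 1.51889 g/L.

1.519 g/L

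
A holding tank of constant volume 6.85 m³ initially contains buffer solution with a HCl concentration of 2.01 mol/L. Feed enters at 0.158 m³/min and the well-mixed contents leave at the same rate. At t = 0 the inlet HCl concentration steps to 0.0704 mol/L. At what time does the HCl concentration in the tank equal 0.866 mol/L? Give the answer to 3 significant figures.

38.6 min

Species balance: V dC/dt = Q(C_in − C) ⇒ τ = V/Q = 43.354 min.
C(t) = C_in + (C₀ − C_in) e^(−t/τ). Set C = 0.866 and solve for t:
e^(−t/τ) = (C − C_in)/(C₀ − C_in) = (0.866 − 0.0704)/(2.01 − 0.0704) = 0.41019
t = −τ ln(…) = 43.354 × 0.89114 = 38.635 min.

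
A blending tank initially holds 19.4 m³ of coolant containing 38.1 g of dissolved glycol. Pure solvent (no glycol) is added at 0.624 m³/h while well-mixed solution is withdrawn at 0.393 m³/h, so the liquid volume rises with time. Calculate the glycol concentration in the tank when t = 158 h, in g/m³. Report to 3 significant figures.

0.113 g/m³

Let m(t) be the amount of glycol. Volume: V(t) = V₀ + (Q_in − Q_out) t = 19.4 + 0.23100 t; V(158) = 55.898 m³.
No glycol enters, so dm/dt = −Q_out · (m/V).
dm/m = −Q_out dt/(V₀ + 0.23100 t); integrating gives ln(m/m₀) = −(Q_out/(Q_in−Q_out)) ln(V/V₀).
m = m₀ (V₀/V)^(Q_out/(Q_in−Q_out)) = 38.1 × (19.4/55.898)^(1.7013) = 6.2953 g.
C = m/V = 6.2953/55.898 = 0.11262 g/m³.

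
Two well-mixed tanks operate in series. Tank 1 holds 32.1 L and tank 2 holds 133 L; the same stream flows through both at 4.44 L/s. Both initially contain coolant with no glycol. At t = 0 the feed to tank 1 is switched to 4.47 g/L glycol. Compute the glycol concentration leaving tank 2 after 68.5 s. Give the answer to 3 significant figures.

Each tank obeys Vᵢ dCᵢ/dt = Q(Cᵢ₋₁ − Cᵢ), so τᵢ = Vᵢ/Q.
τ₁ = 32.1/4.44 = 7.2297 s; τ₂ = 133/4.44 = 29.955 s.
Solving the cascade with C₁(0)=C₂(0)=0 gives C₂(t) = C_in[1 − (τ₁ e^(−t/τ₁) − τ₂ e^(−t/τ₂))/(τ₁ − τ₂)].
At t = 68.5: e^(−t/τ₁) = 7.6765e-05, e^(−t/τ₂) = 0.10159.
C₂ = 4.47·[1 − (7.2297·7.6765e-05 − 29.955·0.10159)/(-22.725)] = 4.47·0.86611 = 3.8715 g/L.

3.87 g/L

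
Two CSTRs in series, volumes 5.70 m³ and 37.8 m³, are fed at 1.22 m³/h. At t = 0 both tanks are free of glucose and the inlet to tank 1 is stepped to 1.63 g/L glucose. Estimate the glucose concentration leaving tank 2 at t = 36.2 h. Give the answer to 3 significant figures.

1.03 g/L

Each tank obeys Vᵢ dCᵢ/dt = Q(Cᵢ₋₁ − Cᵢ), so τᵢ = Vᵢ/Q.
τ₁ = 5.70/1.22 = 4.6721 h; τ₂ = 37.8/1.22 = 30.984 h.
Solving the cascade with C₁(0)=C₂(0)=0 gives C₂(t) = C_in[1 − (τ₁ e^(−t/τ₁) − τ₂ e^(−t/τ₂))/(τ₁ − τ₂)].
At t = 36.2: e^(−t/τ₁) = 0.00043157, e^(−t/τ₂) = 0.31088.
C₂ = 1.63·[1 − (4.6721·0.00043157 − 30.984·0.31088)/(-26.311)] = 1.63·0.63400 = 1.0334 g/L.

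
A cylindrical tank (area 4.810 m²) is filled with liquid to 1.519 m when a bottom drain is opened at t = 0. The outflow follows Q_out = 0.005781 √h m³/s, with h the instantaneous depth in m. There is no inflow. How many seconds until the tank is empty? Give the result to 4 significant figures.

A dh/dt = −Q_out = −0.005781 √h.
∫ h^(−1/2) dh = −(0.005781/A) ∫ dt, giving 2√h = 2√h₀ − (0.005781/A) t.
Tank is empty when √h = 0: t_empty = 2A√h₀/0.005781.
t_empty = 2·4.810·√1.519/0.005781 = 9.62000·1.23248/0.005781 = 2050.93 s.

2051 s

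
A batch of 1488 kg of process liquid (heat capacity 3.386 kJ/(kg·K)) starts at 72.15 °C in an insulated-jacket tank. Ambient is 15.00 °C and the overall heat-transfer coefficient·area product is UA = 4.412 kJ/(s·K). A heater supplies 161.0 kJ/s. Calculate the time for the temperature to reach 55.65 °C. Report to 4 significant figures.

1831 s

Unsteady energy balance on the tank contents: M c_p dT/dt = −UA(T − T_amb) + Q̇.
τ = M c_p/UA = 1141.97 s; T_ss = T_amb + Q̇/UA = 15.00 + 161.0/4.412 = 51.4914 °C.
T(t) = T_ss + (T₀ − T_ss)e^(−t/τ); set T = 55.65:
t = −τ ln[(T − T_ss)/(T₀ − T_ss)] = −1141.97 · ln(0.201302) = 1830.52 s.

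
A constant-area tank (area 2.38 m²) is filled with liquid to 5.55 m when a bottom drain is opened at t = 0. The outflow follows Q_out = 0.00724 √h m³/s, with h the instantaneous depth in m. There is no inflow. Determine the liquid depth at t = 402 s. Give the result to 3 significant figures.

3.04 m

With no inflow, A dh/dt = −0.00724 √h.
∫ h^(−1/2) dh = −(0.00724/A) ∫ dt, giving 2√h = 2√h₀ − (0.00724/A) t.
√h = √5.55 − 0.00724·402/(2·2.38) = 2.3558 − 0.61145 = 1.7444.
h = 1.7444² = 3.0429 m.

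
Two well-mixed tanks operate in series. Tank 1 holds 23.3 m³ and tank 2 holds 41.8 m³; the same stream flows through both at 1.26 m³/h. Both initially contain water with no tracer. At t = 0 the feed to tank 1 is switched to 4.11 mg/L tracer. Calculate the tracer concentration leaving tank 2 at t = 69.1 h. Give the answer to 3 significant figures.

Each tank obeys Vᵢ dCᵢ/dt = Q(Cᵢ₋₁ − Cᵢ), so τᵢ = Vᵢ/Q.
τ₁ = 23.3/1.26 = 18.492 h; τ₂ = 41.8/1.26 = 33.175 h.
Solving the cascade with C₁(0)=C₂(0)=0 gives C₂(t) = C_in[1 − (τ₁ e^(−t/τ₁) − τ₂ e^(−t/τ₂))/(τ₁ − τ₂)].
At t = 69.1: e^(−t/τ₁) = 0.023832, e^(−t/τ₂) = 0.12457.
C₂ = 4.11·[1 − (18.492·0.023832 − 33.175·0.12457)/(-14.683)] = 4.11·0.74856 = 3.0766 mg/L.

3.08 mg/L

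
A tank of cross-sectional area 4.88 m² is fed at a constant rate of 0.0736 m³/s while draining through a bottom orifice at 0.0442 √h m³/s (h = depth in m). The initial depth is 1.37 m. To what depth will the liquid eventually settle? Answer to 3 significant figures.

A dh/dt = Q_in − 0.0442 √h. Steady state requires inflow = outflow:
Q_in = 0.0442 √h_ss ⇒ √h_ss = 0.0736/0.0442 = 1.6652.
h_ss = 1.6652² = 2.7728 m. (Since h₀ = 1.37 m < h_ss, the level will rise toward this value.)

2.77 m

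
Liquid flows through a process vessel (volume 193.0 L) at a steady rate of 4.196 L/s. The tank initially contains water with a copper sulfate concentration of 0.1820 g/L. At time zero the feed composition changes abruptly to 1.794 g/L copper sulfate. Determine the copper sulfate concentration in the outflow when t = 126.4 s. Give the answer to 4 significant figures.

Transient balance on the dissolved component: V dC/dt = Q(C_in − C).
Time constant τ = V/Q = 193.0/4.196 = 45.9962 s.
Integrating: C(t) = C_in + (C₀ − C_in) e^(−t/τ).
C(126.4) = 1.794 + (0.1820 − 1.794)·e^(−126.4/45.9962) = 1.794 + (-1.61200)·0.0640524 = 1.69075 g/L.

1.691 g/L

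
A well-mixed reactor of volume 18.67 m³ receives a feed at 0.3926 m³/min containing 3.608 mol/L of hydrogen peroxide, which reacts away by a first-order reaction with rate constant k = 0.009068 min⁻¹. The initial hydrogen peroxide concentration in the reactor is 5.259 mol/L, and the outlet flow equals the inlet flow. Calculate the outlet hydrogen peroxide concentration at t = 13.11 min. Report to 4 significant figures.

4.366 mol/L

V dC/dt = Q(C_in − C) − k V C.
dC/dt = (Q/V) C_in − (Q/V + k) C; effective rate a = Q/V + k = 0.0210284 + 0.009068 = 0.0300964 min⁻¹.
C_ss = Q C_in/(Q + kV) = 2.52091 mol/L; C(t) = C_ss + (C₀ − C_ss) e^(−a t).
C(13.11) = 2.52091 + (2.73809)·e^(−0.0300964·13.11) = 2.52091 + (2.73809)·0.673974 = 4.36631 mol/L.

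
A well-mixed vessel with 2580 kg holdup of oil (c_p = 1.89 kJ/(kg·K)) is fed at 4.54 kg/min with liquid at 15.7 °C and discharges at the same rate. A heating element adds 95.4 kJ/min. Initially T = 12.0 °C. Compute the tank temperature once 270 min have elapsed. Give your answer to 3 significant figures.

M c_p dT/dt = ṁ c_p (T_in − T) + Q̇.
Rearrange: dT/dt = (T_ss − T)/τ with τ = M/ṁ = 568.28 min and T_ss = T_in + Q̇/(ṁ c_p) = 26.818 °C.
Integrating: T(t) = T_ss + (T₀ − T_ss) e^(−t/τ).
T(270) = 26.818 + (-14.818)·e^(−270/568.28) = 26.818 + (-14.818)·0.62181 = 17.604 °C.

17.6 °C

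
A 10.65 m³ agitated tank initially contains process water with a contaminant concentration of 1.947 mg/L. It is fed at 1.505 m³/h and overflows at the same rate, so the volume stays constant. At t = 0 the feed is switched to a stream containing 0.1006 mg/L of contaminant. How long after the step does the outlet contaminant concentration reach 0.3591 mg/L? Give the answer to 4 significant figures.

13.91 h

Species balance: V dC/dt = Q(C_in − C) ⇒ τ = V/Q = 7.07641 h.
C(t) = C_in + (C₀ − C_in) e^(−t/τ). Set C = 0.3591 and solve for t:
e^(−t/τ) = (C − C_in)/(C₀ − C_in) = (0.3591 − 0.1006)/(1.947 − 0.1006) = 0.140002
t = −τ ln(…) = 7.07641 × 1.96610 = 13.9129 h.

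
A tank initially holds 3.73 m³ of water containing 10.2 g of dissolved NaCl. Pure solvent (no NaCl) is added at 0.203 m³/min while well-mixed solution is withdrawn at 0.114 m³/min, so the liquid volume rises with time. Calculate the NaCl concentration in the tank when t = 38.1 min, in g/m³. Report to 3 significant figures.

Let m(t) be the amount of NaCl. Volume: V(t) = V₀ + (Q_in − Q_out) t = 3.73 + 0.089000 t; V(38.1) = 7.1209 m³.
Species balance (pure solvent in): dm/dt = −Q_out · m/V(t).
Separate: dm/m = −Q_out dt/V(t) ⇒ ln(m/m₀) = −(Q_out/(Q_in−Q_out)) ln(V/V₀).
m = m₀ (V₀/V)^(Q_out/(Q_in−Q_out)) = 10.2 × (3.73/7.1209)^(1.2809) = 4.4554 g.
C = m/V = 4.4554/7.1209 = 0.62568 g/m³.

0.626 g/m³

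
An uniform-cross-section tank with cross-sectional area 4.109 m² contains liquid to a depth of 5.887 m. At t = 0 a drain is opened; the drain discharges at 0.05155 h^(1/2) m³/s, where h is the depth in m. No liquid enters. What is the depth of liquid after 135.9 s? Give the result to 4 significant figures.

2.477 m

With no inflow, A dh/dt = −0.05155 √h.
Separate and integrate: 2(√h − √h₀) = −(0.05155/A) t.
√h = √5.887 − 0.05155·135.9/(2·4.109) = 2.42631 − 0.852476 = 1.57384.
h = 1.57384² = 2.47697 m.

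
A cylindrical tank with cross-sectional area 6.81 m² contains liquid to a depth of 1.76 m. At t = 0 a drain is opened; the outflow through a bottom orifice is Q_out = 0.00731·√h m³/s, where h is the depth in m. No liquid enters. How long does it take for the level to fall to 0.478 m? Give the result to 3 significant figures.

1180 s

Volume balance on the tank: A dh/dt = −0.00731 √h.
∫ h^(−1/2) dh = −(0.00731/A) ∫ dt, giving 2√h = 2√h₀ − (0.00731/A) t.
t = 2A(√h₀ − √h)/0.00731 = 2·6.81·(√1.76 − √0.478)/0.00731
  = 13.620 × (1.3266 − 0.69138) / 0.00731 = 1183.6 s.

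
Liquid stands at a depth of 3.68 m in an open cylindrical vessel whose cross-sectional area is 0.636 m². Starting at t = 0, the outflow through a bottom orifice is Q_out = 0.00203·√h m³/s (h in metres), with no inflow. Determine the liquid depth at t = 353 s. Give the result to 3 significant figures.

1.84 m

Volume balance on the tank: A dh/dt = −0.00203 √h.
∫ h^(−1/2) dh = −(0.00203/A) ∫ dt, giving 2√h = 2√h₀ − (0.00203/A) t.
√h = √3.68 − 0.00203·353/(2·0.636) = 1.9183 − 0.56336 = 1.3550.
h = 1.3550² = 1.8360 m.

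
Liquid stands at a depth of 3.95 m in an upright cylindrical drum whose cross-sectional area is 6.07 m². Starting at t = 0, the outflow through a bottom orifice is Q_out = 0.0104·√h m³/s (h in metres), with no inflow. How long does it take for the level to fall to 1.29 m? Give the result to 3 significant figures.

994 s

With no inflow, A dh/dt = −0.0104 √h.
This is separable: 2 d(√h)/dt = −0.0104/A, so √h = √h₀ − (0.0104/(2A)) t.
t = 2A(√h₀ − √h)/0.0104 = 2·6.07·(√3.95 − √1.29)/0.0104
  = 12.140 × (1.9875 − 1.1358) / 0.0104 = 994.17 s.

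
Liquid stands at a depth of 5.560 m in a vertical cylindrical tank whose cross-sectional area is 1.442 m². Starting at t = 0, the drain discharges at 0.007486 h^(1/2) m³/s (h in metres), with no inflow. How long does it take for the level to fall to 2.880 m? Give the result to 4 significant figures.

254.6 s

Accumulation of liquid (constant cross-section A): A dh/dt = −0.007486 √h.
∫ h^(−1/2) dh = −(0.007486/A) ∫ dt, giving 2√h = 2√h₀ − (0.007486/A) t.
t = 2A(√h₀ − √h)/0.007486 = 2·1.442·(√5.560 − √2.880)/0.007486
  = 2.88400 × (2.35797 − 1.69706) / 0.007486 = 254.617 s.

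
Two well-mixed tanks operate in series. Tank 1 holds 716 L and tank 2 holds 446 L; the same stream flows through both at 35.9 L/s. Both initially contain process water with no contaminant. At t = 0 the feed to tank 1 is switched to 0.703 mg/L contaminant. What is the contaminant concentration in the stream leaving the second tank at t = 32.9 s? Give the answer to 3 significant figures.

0.427 mg/L

Time constants: τᵢ = Vᵢ/Q for each well-mixed tank.
τ₁ = 716/35.9 = 19.944 s; τ₂ = 446/35.9 = 12.423 s.
Solving the cascade with C₁(0)=C₂(0)=0 gives C₂(t) = C_in[1 − (τ₁ e^(−t/τ₁) − τ₂ e^(−t/τ₂))/(τ₁ − τ₂)].
At t = 32.9: e^(−t/τ₁) = 0.19213, e^(−t/τ₂) = 0.070776.
C₂ = 0.703·[1 − (19.944·0.19213 − 12.423·0.070776)/(7.5209)] = 0.703·0.60742 = 0.42701 mg/L.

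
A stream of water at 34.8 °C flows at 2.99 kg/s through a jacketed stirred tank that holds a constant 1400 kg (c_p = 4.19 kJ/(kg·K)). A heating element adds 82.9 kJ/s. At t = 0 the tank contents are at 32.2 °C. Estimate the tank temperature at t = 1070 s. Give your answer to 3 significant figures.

40.5 °C

M c_p dT/dt = ṁ c_p (T_in − T) + Q̇.
τ = M/ṁ = 468.23 s; T_ss = T_in + Q̇/(ṁ c_p) = 34.8 + 82.9/(2.99·4.19) = 41.417 °C.
Integrating: T(t) = T_ss + (T₀ − T_ss) e^(−t/τ).
T(1070) = 41.417 + (-9.2171)·e^(−1070/468.23) = 41.417 + (-9.2171)·0.10175 = 40.479 °C.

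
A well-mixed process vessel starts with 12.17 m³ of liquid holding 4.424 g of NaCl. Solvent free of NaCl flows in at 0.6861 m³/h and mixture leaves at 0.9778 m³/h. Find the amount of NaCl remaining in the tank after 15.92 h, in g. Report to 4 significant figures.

0.8834 g

Total volume: dV/dt = Q_in − Q_out = -0.291700 m³/h, so V(t) = 12.17 − 0.291700 t and V(15.92) = 7.52614 m³.
Solute balance: dm/dt = 0 − Q_out C = −Q_out m/V(t).
dm/m = −Q_out dt/(V₀ − 0.291700 t); integrating gives ln(m/m₀) = −(Q_out/(Q_in−Q_out)) ln(V/V₀).
m = m₀ (V₀/V)^(Q_out/(Q_in−Q_out)) = 4.424 × (12.17/7.52614)^(-3.35207) = 0.883436 g.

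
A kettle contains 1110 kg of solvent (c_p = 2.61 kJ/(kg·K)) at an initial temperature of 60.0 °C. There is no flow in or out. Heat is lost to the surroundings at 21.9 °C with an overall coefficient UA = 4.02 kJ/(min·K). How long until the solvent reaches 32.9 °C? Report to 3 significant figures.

Lumped-capacitance energy balance: M c_p dT/dt = UA(T_amb − T).
τ = M c_p/UA = 720.67 min; T_ss = T_amb = 21.900 °C.
T(t) = T_ss + (T₀ − T_ss)e^(−t/τ); set T = 32.9:
t = −τ ln[(T − T_ss)/(T₀ − T_ss)] = −720.67 · ln(0.28871) = 895.30 min.

895 min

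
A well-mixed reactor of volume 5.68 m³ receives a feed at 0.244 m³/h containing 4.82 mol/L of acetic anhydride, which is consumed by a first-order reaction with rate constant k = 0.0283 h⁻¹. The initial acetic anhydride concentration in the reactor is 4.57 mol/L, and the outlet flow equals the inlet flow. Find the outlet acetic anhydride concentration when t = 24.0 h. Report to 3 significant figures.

3.21 mol/L

V dC/dt = Q(C_in − C) − k V C.
dC/dt = (Q/V) C_in − (Q/V + k) C; effective rate a = Q/V + k = 0.042958 + 0.0283 = 0.071258 h⁻¹.
C_ss = Q C_in/(Q + kV) = 2.9057 mol/L; C(t) = C_ss + (C₀ − C_ss) e^(−a t).
C(24.0) = 2.9057 + (1.6643)·e^(−0.071258·24.0) = 2.9057 + (1.6643)·0.18083 = 3.2067 mol/L.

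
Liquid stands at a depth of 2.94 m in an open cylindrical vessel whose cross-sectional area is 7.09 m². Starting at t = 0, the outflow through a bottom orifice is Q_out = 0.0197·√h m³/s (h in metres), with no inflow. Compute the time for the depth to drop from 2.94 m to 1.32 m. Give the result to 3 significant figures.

407 s

With no inflow, A dh/dt = −0.0197 √h.
∫ h^(−1/2) dh = −(0.0197/A) ∫ dt, giving 2√h = 2√h₀ − (0.0197/A) t.
t = 2A(√h₀ − √h)/0.0197 = 2·7.09·(√2.94 − √1.32)/0.0197
  = 14.180 × (1.7146 − 1.1489) / 0.0197 = 407.21 s.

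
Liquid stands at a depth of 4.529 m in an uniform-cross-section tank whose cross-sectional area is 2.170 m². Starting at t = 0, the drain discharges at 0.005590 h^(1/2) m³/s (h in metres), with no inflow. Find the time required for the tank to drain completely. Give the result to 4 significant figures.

With no inflow, A dh/dt = −0.005590 √h.
This is separable: 2 d(√h)/dt = −0.005590/A, so √h = √h₀ − (0.005590/(2A)) t.
Set h = 0: 2√h₀ = (0.005590/A) t_empty ⇒ t_empty = 2A√h₀/0.005590.
t_empty = 2·2.170·√4.529/0.005590 = 4.34000·2.12814/0.005590 = 1652.26 s.

1652 s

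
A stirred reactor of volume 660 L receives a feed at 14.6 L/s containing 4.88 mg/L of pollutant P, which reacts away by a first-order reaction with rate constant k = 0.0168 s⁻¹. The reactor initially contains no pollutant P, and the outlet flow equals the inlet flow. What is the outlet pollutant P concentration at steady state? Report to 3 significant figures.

2.77 mg/L

Species balance: V dC/dt = Q C_in − Q C − k V C.
Steady state (dC/dt = 0): C_ss = Q C_in/(Q + kV) = C_in/(1 + kV/Q).
C_ss = 14.6·4.88/(14.6 + 0.0168·660) = 71.248/25.688 = 2.7736 mg/L.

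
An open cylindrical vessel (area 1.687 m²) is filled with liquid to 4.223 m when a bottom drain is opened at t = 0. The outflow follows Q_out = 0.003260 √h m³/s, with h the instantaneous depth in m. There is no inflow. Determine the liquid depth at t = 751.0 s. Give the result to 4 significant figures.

With no inflow, A dh/dt = −0.003260 √h.
∫ h^(−1/2) dh = −(0.003260/A) ∫ dt, giving 2√h = 2√h₀ − (0.003260/A) t.
√h = √4.223 − 0.003260·751.0/(2·1.687) = 2.05499 − 0.725625 = 1.32937.
h = 1.32937² = 1.76722 m.

1.767 m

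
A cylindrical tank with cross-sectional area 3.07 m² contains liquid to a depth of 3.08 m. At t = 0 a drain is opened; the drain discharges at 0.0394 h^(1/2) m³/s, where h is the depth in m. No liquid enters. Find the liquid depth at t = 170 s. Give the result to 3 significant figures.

0.441 m

With no inflow, A dh/dt = −0.0394 √h.
Separate and integrate: 2(√h − √h₀) = −(0.0394/A) t.
√h = √3.08 − 0.0394·170/(2·3.07) = 1.7550 − 1.0909 = 0.66411.
h = 0.66411² = 0.44105 m.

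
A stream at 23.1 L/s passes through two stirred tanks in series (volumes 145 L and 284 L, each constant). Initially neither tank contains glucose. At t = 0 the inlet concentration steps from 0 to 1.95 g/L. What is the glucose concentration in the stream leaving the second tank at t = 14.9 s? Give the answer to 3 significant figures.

0.954 g/L

Species balance on tank i: dCᵢ/dt = (Cᵢ₋₁ − Cᵢ)/τᵢ with τᵢ = Vᵢ/Q.
τ₁ = 145/23.1 = 6.2771 s; τ₂ = 284/23.1 = 12.294 s.
Tank 1: C₁ = C_in(1 − e^(−t/τ₁)). Tank 2 (τ₁ ≠ τ₂): C₂ = C_in[1 − (τ₁ e^(−t/τ₁) − τ₂ e^(−t/τ₂))/(τ₁ − τ₂)].
At t = 14.9: e^(−t/τ₁) = 0.093133, e^(−t/τ₂) = 0.29762.
C₂ = 1.95·[1 − (6.2771·0.093133 − 12.294·0.29762)/(-6.0173)] = 1.95·0.48907 = 0.95368 g/L.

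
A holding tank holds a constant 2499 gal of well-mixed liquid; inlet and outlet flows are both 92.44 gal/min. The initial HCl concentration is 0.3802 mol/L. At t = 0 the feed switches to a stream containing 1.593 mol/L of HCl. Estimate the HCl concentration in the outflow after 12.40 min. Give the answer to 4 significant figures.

0.8264 mol/L

Species balance on the tank: V dC/dt = Q(C_in − C).
So dC/dt = (C_in − C)/τ with τ = V/Q = 2499/92.44 = 27.0338 min.
C approaches C_in exponentially: C(t) = C_in + (C₀ − C_in) e^(−t/τ).
C(12.40) = 1.593 + (0.3802 − 1.593)·e^(−12.40/27.0338) = 1.593 + (-1.21280)·0.632114 = 0.826372 mol/L.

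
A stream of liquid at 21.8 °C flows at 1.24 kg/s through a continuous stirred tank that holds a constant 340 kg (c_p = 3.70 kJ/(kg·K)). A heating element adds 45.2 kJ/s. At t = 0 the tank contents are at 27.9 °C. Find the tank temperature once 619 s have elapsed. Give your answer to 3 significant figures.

M c_p dT/dt = ṁ c_p (T_in − T) + Q̇.
Rearrange: dT/dt = (T_ss − T)/τ with τ = M/ṁ = 274.19 s and T_ss = T_in + Q̇/(ṁ c_p) = 31.652 °C.
This is linear first-order; T(t) = T_ss + (T₀ − T_ss) e^(−t/τ).
T(619) = 31.652 + (-3.7518)·e^(−619/274.19) = 31.652 + (-3.7518)·0.10461 = 31.259 °C.

31.3 °C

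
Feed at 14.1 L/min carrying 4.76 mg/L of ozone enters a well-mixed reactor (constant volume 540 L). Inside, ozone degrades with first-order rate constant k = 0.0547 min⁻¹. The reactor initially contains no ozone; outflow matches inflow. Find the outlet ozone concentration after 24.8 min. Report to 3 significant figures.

Accumulation = in − out − consumed: V dC/dt = Q C_in − Q C − k V C.
dC/dt = (Q/V) C_in − (Q/V + k) C; effective rate a = Q/V + k = 0.026111 + 0.0547 = 0.080811 min⁻¹.
C_ss = Q C_in/(Q + kV) = 1.5380 mg/L; C(t) = C_ss + (C₀ − C_ss) e^(−a t).
C(24.8) = 1.5380 + (-1.5380)·e^(−0.080811·24.8) = 1.5380 + (-1.5380)·0.13478 = 1.3307 mg/L.

1.33 mg/L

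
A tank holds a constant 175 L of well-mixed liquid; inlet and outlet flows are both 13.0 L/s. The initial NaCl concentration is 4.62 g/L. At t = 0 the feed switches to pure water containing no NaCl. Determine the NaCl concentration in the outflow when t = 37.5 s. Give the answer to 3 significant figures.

Transient balance on the dissolved component: V dC/dt = Q(C_in − C).
Rewrite as dC/dt + C/τ = C_in/τ, τ = V/Q = 13.462 s.
Integrating: C(t) = C_in + (C₀ − C_in) e^(−t/τ).
C(37.5) = 0 + (4.62 − 0)·e^(−37.5/13.462) = 0 + (4.6200)·0.061685 = 0.28498 g/L.

0.285 g/L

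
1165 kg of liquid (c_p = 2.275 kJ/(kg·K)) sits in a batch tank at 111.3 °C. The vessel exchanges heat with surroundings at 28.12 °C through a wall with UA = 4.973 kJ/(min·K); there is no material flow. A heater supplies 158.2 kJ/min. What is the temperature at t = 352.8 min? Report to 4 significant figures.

M c_p dT/dt = −UA(T − T_amb) + Q̇.
dT/dt = (T_ss − T)/τ with T_ss = T_amb + Q̇/UA = 28.12 + 158.2/4.973 = 59.9318 °C, τ = M c_p/UA = 1165·2.275/4.973 = 532.953 min.
This is linear first-order; T(t) = T_ss + (T₀ − T_ss) e^(−t/τ).
T(352.8) = 59.9318 + (51.3682)·0.515833 = 86.4292 °C.

86.43 °C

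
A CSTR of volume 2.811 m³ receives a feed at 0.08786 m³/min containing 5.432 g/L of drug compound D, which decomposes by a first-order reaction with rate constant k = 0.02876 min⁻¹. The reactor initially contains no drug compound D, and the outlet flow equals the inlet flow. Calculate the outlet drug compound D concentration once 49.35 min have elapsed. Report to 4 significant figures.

Accumulation = in − out − consumed: V dC/dt = Q C_in − Q C − k V C.
dC/dt = (Q/V) C_in − (Q/V + k) C; effective rate a = Q/V + k = 0.0312558 + 0.02876 = 0.0600158 min⁻¹.
C_ss = Q C_in/(Q + kV) = 2.82895 g/L; C(t) = C_ss + (C₀ − C_ss) e^(−a t).
C(49.35) = 2.82895 + (-2.82895)·e^(−0.0600158·49.35) = 2.82895 + (-2.82895)·0.0517268 = 2.68261 g/L.

2.683 g/L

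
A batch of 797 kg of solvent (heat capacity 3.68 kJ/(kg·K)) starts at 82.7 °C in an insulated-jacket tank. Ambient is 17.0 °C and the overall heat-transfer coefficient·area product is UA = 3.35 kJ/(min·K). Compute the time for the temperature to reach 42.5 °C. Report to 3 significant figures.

829 min

Unsteady energy balance on the tank contents: M c_p dT/dt = −UA(T − T_amb).
τ = M c_p/UA = 875.51 min; T_ss = T_amb = 17.000 °C.
T(t) = T_ss + (T₀ − T_ss)e^(−t/τ); set T = 42.5:
t = −τ ln[(T − T_ss)/(T₀ − T_ss)] = −875.51 · ln(0.38813) = 828.60 min.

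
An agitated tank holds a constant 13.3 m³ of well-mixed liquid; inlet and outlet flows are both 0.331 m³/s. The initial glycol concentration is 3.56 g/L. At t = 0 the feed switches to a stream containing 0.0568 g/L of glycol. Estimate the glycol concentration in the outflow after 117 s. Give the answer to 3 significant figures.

0.247 g/L

Accumulation = in − out for the solute gives V dC/dt = Q(C_in − C).
Rewrite as dC/dt + C/τ = C_in/τ, τ = V/Q = 40.181 s.
This is linear first-order; C(t) = C_in + (C₀ − C_in) e^(−t/τ).
C(117) = 0.0568 + (3.56 − 0.0568)·e^(−117/40.181) = 0.0568 + (3.5032)·0.054378 = 0.24730 g/L.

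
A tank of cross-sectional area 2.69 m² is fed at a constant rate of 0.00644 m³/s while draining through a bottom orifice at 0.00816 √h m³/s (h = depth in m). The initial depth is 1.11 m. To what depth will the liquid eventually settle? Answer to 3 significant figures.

Level balance: A dh/dt = 0.00644 − 0.00816 √h. Setting dh/dt = 0:
Q_in = 0.00816 √h_ss ⇒ √h_ss = 0.00644/0.00816 = 0.78922.
h_ss = 0.78922² = 0.62286 m. (Since h₀ = 1.11 m > h_ss, the level will fall toward this value.)

0.623 m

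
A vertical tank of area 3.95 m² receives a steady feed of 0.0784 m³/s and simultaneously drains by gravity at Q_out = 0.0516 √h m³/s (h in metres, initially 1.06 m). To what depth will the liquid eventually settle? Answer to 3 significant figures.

2.31 m

Level balance: A dh/dt = 0.0784 − 0.0516 √h. Setting dh/dt = 0:
Q_in = 0.0516 √h_ss ⇒ √h_ss = 0.0784/0.0516 = 1.5194.
h_ss = 1.5194² = 2.3085 m. (Since h₀ = 1.06 m < h_ss, the level will rise toward this value.)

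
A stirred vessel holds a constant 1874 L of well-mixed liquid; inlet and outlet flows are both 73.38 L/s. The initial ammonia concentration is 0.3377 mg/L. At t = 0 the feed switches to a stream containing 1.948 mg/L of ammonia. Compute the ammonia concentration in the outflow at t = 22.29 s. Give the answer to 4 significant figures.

1.275 mg/L

Mass balance on the solute (V constant): V dC/dt = Q(C_in − C).
So dC/dt = (C_in − C)/τ with τ = V/Q = 1874/73.38 = 25.5383 s.
C approaches C_in exponentially: C(t) = C_in + (C₀ − C_in) e^(−t/τ).
C(22.29) = 1.948 + (0.3377 − 1.948)·e^(−22.29/25.5383) = 1.948 + (-1.61030)·0.417777 = 1.27525 mg/L.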